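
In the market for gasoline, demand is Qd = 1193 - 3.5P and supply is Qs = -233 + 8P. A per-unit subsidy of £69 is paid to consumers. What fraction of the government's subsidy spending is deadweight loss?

Pre-subsidy: 1193 - 3.5P = -233 + 8P gives P* = 124, Q* = 759.
With the rebate, buyers effectively pay Pb = Ps − 69, where Ps is the price sellers receive.
Demand in terms of Ps becomes Qd = 1193 − 3.5(Ps − 69) = 1434.5 - 3.5Ps. Setting this equal to supply: 1434.5 - 3.5Ps = -233 + 8Ps, so Ps = 145.
Buyers pay Pb = 145 − 69 = 76; Q' = -233 + 8·145 = 927.
ΔCS = ½(759 + 927)(124 − 76) = 40464; ΔPS = ½(759 + 927)(145 − 124) = 17703.
Government spending = 69 × 927 = 63963.
DWL = ½ × 69 × (927 − 759) = 5796; fraction = 5796 / 63963 = 28/309.

DWL / government spending = 28/309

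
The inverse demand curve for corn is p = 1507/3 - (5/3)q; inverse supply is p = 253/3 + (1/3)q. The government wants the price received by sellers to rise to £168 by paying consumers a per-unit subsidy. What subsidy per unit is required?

Required subsidy s = £84 per unit

At a seller price of 168, quantity supplied is -253 + 3·168 = 251.
Buyers absorb 251 only when they pay pb = 1507/3 − (5/3)·251 = 84.
s = ps − pb = 168 − 84 = 84.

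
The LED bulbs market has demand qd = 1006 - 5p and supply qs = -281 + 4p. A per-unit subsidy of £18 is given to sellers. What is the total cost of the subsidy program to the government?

Pre-subsidy: 1006 - 5p = -281 + 4p gives p* = 143, q* = 291.
With the subsidy, sellers receive ps = pb + 18 for each unit, where pb is the price buyers pay.
Supply in terms of pb becomes qs = -281 + 4(pb + 18) = -209 + 4pb. Setting this equal to demand: 1006 - 5pb = -209 + 4pb, so pb = 135.
Sellers receive ps = 135 + 18 = 153; q' = 1006 − 5·135 = 331.
Government outlay = subsidy × quantity = 18 × 331 = 5958.

Government cost = £5958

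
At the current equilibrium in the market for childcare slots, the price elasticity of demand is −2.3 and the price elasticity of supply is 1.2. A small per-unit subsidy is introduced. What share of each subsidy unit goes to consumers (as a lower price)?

Consumer share = 12/35

For a small subsidy around the equilibrium, the benefit split depends on the relative slopes, which at a point are proportional to the elasticities.
Buyer share = εs/(εs + |εd|) = 1.2/(1.2 + 2.3) = 12/35; seller share = |εd|/(εs + |εd|) = 23/35.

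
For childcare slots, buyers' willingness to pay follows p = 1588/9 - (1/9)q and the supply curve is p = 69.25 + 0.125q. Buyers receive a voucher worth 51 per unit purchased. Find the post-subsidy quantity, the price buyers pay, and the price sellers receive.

q' = 670; buyers pay 102; sellers receive 153

Pre-subsidy: 1588/9 - (1/9)q = 69.25 + 0.125q gives q* = 454 and p* = 126.
With the rebate, buyers effectively pay pb = ps − 51, where ps is the price sellers receive.
On the curves, pb = 1588/9 - (1/9)q and ps = 69.25 + 0.125q; the wedge ps − pb = 51 gives 69.25 + 0.125q − (1588/9 - (1/9)q) = 51, so q' = 670.
Then pb = 1588/9 − (1/9)·670 = 102 and ps = 69.25 + 0.125·670 = 153.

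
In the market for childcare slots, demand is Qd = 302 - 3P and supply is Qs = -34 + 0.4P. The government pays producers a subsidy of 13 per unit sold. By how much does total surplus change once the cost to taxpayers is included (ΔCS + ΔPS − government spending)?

Net change in total surplus = -507/17

Pre-subsidy: 302 - 3P = -34 + 0.4P gives P* = 1680/17, Q* = 94/17.
With the subsidy, sellers receive Ps = Pb + 13 for each unit, where Pb is the price buyers pay.
Supply in terms of Pb becomes Qs = -34 + 0.4(Pb + 13) = -28.8 + 0.4Pb. Setting this equal to demand: 302 - 3Pb = -28.8 + 0.4Pb, so Pb = 1654/17.
Sellers receive Ps = 1654/17 + 13 = 1875/17; Q' = 302 − 3·(1654/17) = 172/17.
ΔCS = ½(94/17 + 172/17)(1680/17 − 1654/17) = 3458/289; ΔPS = ½(94/17 + 172/17)(1875/17 − 1680/17) = 25935/289.
Government spending = 13 × 172/17 = 2236/17.
Net change = 3458/289 + 25935/289 − 2236/17 = -507/17. The loss equals the DWL triangle ½·13·78/17.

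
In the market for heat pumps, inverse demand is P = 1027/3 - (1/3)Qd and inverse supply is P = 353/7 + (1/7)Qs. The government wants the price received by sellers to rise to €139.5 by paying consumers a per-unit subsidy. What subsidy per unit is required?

Required subsidy s = €5 per unit

At a seller price of 139.5, quantity supplied is -353 + 7·139.5 = 623.5.
Buyers absorb 623.5 only when they pay Pb = 1027/3 − (1/3)·623.5 = 134.5.
s = Ps − Pb = 139.5 − 134.5 = 5.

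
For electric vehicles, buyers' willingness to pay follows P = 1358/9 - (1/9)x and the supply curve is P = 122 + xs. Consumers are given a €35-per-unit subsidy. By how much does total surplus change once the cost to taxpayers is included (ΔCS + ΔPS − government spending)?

Pre-subsidy: 1358/9 - (1/9)x = 122 + x gives x* = 26 and P* = 148.
With the rebate, buyers effectively pay Pb = Ps − 35, where Ps is the price sellers receive.
On the curves, Pb = 1358/9 - (1/9)x and Ps = 122 + x; the wedge Ps − Pb = 35 gives 122 + x − (1358/9 - (1/9)x) = 35, so x' = 57.5.
Then Pb = 1358/9 − (1/9)·57.5 = 144.5 and Ps = 122 + 1·57.5 = 179.5.
ΔCS = ½(26 + 57.5)(148 − 144.5) = 146.125; ΔPS = ½(26 + 57.5)(179.5 − 148) = 1315.125.
Government spending = 35 × 57.5 = 2012.5.
Net change = 146.125 + 1315.125 − 2012.5 = -551.25. The loss equals the DWL triangle ½·35·31.5.

Net change in total surplus = -€551.25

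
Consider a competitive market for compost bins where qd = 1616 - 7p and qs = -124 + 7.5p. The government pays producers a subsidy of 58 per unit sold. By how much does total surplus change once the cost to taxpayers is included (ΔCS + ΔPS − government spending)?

Pre-subsidy: 1616 - 7p = -124 + 7.5p gives p* = 120, q* = 776.
With the subsidy, sellers receive ps = pb + 58 for each unit, where pb is the price buyers pay.
Supply in terms of pb becomes qs = -124 + 7.5(pb + 58) = 311 + 7.5pb. Setting this equal to demand: 1616 - 7pb = 311 + 7.5pb, so pb = 90.
Sellers receive ps = 90 + 58 = 148; q' = 1616 − 7·90 = 986.
ΔCS = ½(776 + 986)(120 − 90) = 26430; ΔPS = ½(776 + 986)(148 − 120) = 24668.
Government spending = 58 × 986 = 57188.
Net change = 26430 + 24668 − 57188 = -6090. The loss equals the DWL triangle ½·58·210.

Net change in total surplus = -6090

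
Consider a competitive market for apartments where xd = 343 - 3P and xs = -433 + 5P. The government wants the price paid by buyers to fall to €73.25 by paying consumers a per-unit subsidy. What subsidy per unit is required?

Required subsidy s = €38 per unit

At a buyer price of 73.25, quantity demanded is 343 − 3·73.25 = 123.25.
Sellers supply 123.25 only when they receive Ps with -433 + 5·Ps = 123.25, i.e. Ps = 111.25.
s = Ps − Pb = 111.25 − 73.25 = 38.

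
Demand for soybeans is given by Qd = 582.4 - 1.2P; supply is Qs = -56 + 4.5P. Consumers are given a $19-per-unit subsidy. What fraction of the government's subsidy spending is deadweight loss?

Pre-subsidy: 582.4 - 1.2P = -56 + 4.5P gives P* = 112, Q* = 448.
With the rebate, buyers effectively pay Pb = Ps − 19, where Ps is the price sellers receive.
Demand in terms of Ps becomes Qd = 582.4 − 1.2(Ps − 19) = 605.2 - 1.2Ps. Setting this equal to supply: 605.2 - 1.2Ps = -56 + 4.5Ps, so Ps = 116.
Buyers pay Pb = 116 − 19 = 97; Q' = -56 + 4.5·116 = 466.
ΔCS = ½(448 + 466)(112 − 97) = 6855; ΔPS = ½(448 + 466)(116 − 112) = 1828.
Government spending = 19 × 466 = 8854.
DWL = ½ × 19 × (466 − 448) = 171; fraction = 171 / 8854 = 9/466.

DWL / government spending = 9/466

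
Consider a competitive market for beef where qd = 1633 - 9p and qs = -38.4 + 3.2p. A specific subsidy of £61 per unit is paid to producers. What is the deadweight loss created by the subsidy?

Deadweight loss = £4392

Pre-subsidy: 1633 - 9p = -38.4 + 3.2p gives p* = 137, q* = 400.
With the subsidy, sellers receive ps = pb + 61 for each unit, where pb is the price buyers pay.
Supply in terms of pb becomes qs = -38.4 + 3.2(pb + 61) = 156.8 + 3.2pb. Setting this equal to demand: 1633 - 9pb = 156.8 + 3.2pb, so pb = 121.
Sellers receive ps = 121 + 61 = 182; q' = 1633 − 9·121 = 544.
The subsidy expands output by 544 − 400 = 144 past the efficient level; on those units the gap between marginal cost and willingness to pay runs from 0 up to 61.
DWL = ½ × 61 × 144 = 4392.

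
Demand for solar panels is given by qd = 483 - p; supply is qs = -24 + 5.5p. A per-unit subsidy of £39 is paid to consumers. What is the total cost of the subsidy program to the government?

Pre-subsidy: 483 - p = -24 + 5.5p gives p* = 78, q* = 405.
With the rebate, buyers effectively pay pb = ps − 39, where ps is the price sellers receive.
Demand in terms of ps becomes qd = 483 − 1(ps − 39) = 522 - ps. Setting this equal to supply: 522 - ps = -24 + 5.5ps, so ps = 84.
Buyers pay pb = 84 − 39 = 45; q' = -24 + 5.5·84 = 438.
Government outlay = subsidy × quantity = 39 × 438 = 17082.

Government cost = £17082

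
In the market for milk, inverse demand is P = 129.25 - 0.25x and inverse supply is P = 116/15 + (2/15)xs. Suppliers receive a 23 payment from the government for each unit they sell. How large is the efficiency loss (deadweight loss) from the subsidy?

Deadweight loss = 690

Pre-subsidy: 129.25 - 0.25x = 116/15 + (2/15)x gives x* = 317 and P* = 50.
With the subsidy, sellers receive Ps = Pb + 23 for each unit, where Pb is the price buyers pay.
On the curves, Pb = 129.25 - 0.25x and Ps = 116/15 + (2/15)x; the wedge Ps − Pb = 23 gives 116/15 + (2/15)x − (129.25 - 0.25x) = 23, so x' = 377.
Then Pb = 129.25 − 0.25·377 = 35 and Ps = 116/15 + (2/15)·377 = 58.
The subsidy expands output by 377 − 317 = 60 past the efficient level; on those units the gap between marginal cost and willingness to pay runs from 0 up to 23.
DWL = ½ × 23 × 60 = 690.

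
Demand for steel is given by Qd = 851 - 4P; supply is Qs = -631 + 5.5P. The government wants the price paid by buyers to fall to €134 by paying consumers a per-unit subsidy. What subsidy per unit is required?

Required subsidy s = €38 per unit

At a buyer price of 134, quantity demanded is 851 − 4·134 = 315.
Sellers supply 315 only when they receive Ps with -631 + 5.5·Ps = 315, i.e. Ps = 172.
s = Ps − Pb = 172 − 134 = 38.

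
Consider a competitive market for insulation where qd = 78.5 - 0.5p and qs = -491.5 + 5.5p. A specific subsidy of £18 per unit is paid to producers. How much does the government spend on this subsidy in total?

Government cost = £706.5

Pre-subsidy: 78.5 - 0.5p = -491.5 + 5.5p gives p* = 95, q* = 31.
With the subsidy, sellers receive ps = pb + 18 for each unit, where pb is the price buyers pay.
Supply in terms of pb becomes qs = -491.5 + 5.5(pb + 18) = -392.5 + 5.5pb. Setting this equal to demand: 78.5 - 0.5pb = -392.5 + 5.5pb, so pb = 78.5.
Sellers receive ps = 78.5 + 18 = 96.5; q' = 78.5 − 0.5·78.5 = 39.25.
Government outlay = subsidy × quantity = 18 × 39.25 = 706.5.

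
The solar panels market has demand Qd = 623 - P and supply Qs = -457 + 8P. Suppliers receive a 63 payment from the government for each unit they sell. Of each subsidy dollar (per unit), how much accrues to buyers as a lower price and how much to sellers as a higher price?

Pre-subsidy: 623 - P = -457 + 8P gives P* = 120, Q* = 503.
With the subsidy, sellers receive Ps = Pb + 63 for each unit, where Pb is the price buyers pay.
Supply in terms of Pb becomes Qs = -457 + 8(Pb + 63) = 47 + 8Pb. Setting this equal to demand: 623 - Pb = 47 + 8Pb, so Pb = 64.
Sellers receive Ps = 64 + 63 = 127; Q' = 623 − 1·64 = 559.
Buyers' price falls by P* − Pb = 120 − 64 = 56; sellers' price rises by Ps − P* = 127 − 120 = 7.

Buyers gain 56 per unit; sellers gain 7 per unit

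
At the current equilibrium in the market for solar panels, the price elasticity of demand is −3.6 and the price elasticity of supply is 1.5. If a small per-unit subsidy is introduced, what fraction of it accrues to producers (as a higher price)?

Producer share = 12/17

For a small subsidy around the equilibrium, the benefit split depends on the relative slopes, which at a point are proportional to the elasticities.
Buyer share = εs/(εs + |εd|) = 1.5/(1.5 + 3.6) = 5/17; seller share = |εd|/(εs + |εd|) = 12/17.
So producers capture 12/17 of the subsidy.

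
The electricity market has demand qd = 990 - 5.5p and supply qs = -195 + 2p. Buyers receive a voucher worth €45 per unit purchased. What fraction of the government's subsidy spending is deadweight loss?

Pre-subsidy: 990 - 5.5p = -195 + 2p gives p* = 158, q* = 121.
With the rebate, buyers effectively pay pb = ps − 45, where ps is the price sellers receive.
Demand in terms of ps becomes qd = 990 − 5.5(ps − 45) = 1237.5 - 5.5ps. Setting this equal to supply: 1237.5 - 5.5ps = -195 + 2ps, so ps = 191.
Buyers pay pb = 191 − 45 = 146; q' = -195 + 2·191 = 187.
ΔCS = ½(121 + 187)(158 − 146) = 1848; ΔPS = ½(121 + 187)(191 − 158) = 5082.
Government spending = 45 × 187 = 8415.
DWL = ½ × 45 × (187 − 121) = 1485; fraction = 1485 / 8415 = 3/17.

DWL / government spending = 3/17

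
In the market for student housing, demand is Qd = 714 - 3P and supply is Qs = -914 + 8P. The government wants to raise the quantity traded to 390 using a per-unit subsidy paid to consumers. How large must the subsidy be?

At Q = 390, invert demand for the buyer price: Pb = (714 − 390)/3 = 108; invert supply for the seller price: Ps = (390 − (-914))/8 = 163.
The subsidy must fill the gap: s = Ps − Pb = 163 − 108 = 55.

Required subsidy s = 55 per unit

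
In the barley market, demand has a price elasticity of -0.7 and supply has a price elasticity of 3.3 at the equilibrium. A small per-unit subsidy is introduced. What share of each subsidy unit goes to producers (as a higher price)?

For a small subsidy around the equilibrium, the benefit split depends on the relative slopes, which at a point are proportional to the elasticities.
Buyer share = εs/(εs + |εd|) = 3.3/(3.3 + 0.7) = 0.825; seller share = |εd|/(εs + |εd|) = 0.175.
So producers capture 0.175 of the subsidy.

Producer share = 0.175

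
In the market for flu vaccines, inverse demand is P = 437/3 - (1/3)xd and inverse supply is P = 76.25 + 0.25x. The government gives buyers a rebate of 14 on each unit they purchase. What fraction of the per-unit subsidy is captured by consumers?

Consumer share = 4/7

Pre-subsidy: 437/3 - (1/3)x = 76.25 + 0.25x gives x* = 119 and P* = 106.
With the rebate, buyers effectively pay Pb = Ps − 14, where Ps is the price sellers receive.
On the curves, Pb = 437/3 - (1/3)x and Ps = 76.25 + 0.25x; the wedge Ps − Pb = 14 gives 76.25 + 0.25x − (437/3 - (1/3)x) = 14, so x' = 143.
Then Pb = 437/3 − (1/3)·143 = 98 and Ps = 76.25 + 0.25·143 = 112.
Buyers' price falls by P* − Pb = 106 − 98 = 8; sellers' price rises by Ps − P* = 112 − 106 = 6.
So consumers capture 8/14 = 4/7 of each unit of subsidy.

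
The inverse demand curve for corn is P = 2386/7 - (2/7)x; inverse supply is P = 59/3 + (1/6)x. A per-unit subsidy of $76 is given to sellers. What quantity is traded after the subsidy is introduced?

Pre-subsidy: 2386/7 - (2/7)x = 59/3 + (1/6)x gives x* = 710 and P* = 138.
With the subsidy, sellers receive Ps = Pb + 76 for each unit, where Pb is the price buyers pay.
On the curves, Pb = 2386/7 - (2/7)x and Ps = 59/3 + (1/6)x; the wedge Ps − Pb = 76 gives 59/3 + (1/6)x − (2386/7 - (2/7)x) = 76, so x' = 878.
Then Pb = 2386/7 − (2/7)·878 = 90 and Ps = 59/3 + (1/6)·878 = 166.

x' = 878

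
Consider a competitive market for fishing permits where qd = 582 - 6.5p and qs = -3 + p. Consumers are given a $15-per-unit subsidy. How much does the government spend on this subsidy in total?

Government cost = $1320

Pre-subsidy: 582 - 6.5p = -3 + p gives p* = 78, q* = 75.
With the rebate, buyers effectively pay pb = ps − 15, where ps is the price sellers receive.
Demand in terms of ps becomes qd = 582 − 6.5(ps − 15) = 679.5 - 6.5ps. Setting this equal to supply: 679.5 - 6.5ps = -3 + ps, so ps = 91.
Buyers pay pb = 91 − 15 = 76; q' = -3 + 1·91 = 88.
Government outlay = subsidy × quantity = 15 × 88 = 1320.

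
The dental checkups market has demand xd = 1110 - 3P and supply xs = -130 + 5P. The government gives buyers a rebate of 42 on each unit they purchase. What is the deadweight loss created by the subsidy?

Deadweight loss = 1653.75

Pre-subsidy: 1110 - 3P = -130 + 5P gives P* = 155, x* = 645.
With the rebate, buyers effectively pay Pb = Ps − 42, where Ps is the price sellers receive.
Demand in terms of Ps becomes xd = 1110 − 3(Ps − 42) = 1236 - 3Ps. Setting this equal to supply: 1236 - 3Ps = -130 + 5Ps, so Ps = 170.75.
Buyers pay Pb = 170.75 − 42 = 128.75; x' = -130 + 5·170.75 = 723.75.
The subsidy expands output by 723.75 − 645 = 78.75 past the efficient level; on those units the gap between marginal cost and willingness to pay runs from 0 up to 42.
DWL = ½ × 42 × 78.75 = 1653.75.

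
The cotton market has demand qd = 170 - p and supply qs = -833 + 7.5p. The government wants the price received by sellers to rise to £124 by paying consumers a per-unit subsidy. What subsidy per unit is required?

At a seller price of 124, quantity supplied is -833 + 7.5·124 = 97.
Buyers absorb 97 only when they pay pb with 170 − 1·pb = 97, i.e. pb = 73.
s = ps − pb = 124 − 73 = 51.

Required subsidy s = £51 per unit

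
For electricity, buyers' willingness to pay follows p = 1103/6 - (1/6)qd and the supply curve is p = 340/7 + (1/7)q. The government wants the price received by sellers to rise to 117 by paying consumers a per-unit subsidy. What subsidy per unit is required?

At a seller price of 117, quantity supplied is -340 + 7·117 = 479.
Buyers absorb 479 only when they pay pb = 1103/6 − (1/6)·479 = 104.
s = ps − pb = 117 − 104 = 13.

Required subsidy s = 13 per unit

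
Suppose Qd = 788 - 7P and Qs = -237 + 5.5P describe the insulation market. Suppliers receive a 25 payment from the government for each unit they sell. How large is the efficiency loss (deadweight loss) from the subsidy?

Pre-subsidy: 788 - 7P = -237 + 5.5P gives P* = 82, Q* = 214.
With the subsidy, sellers receive Ps = Pb + 25 for each unit, where Pb is the price buyers pay.
Supply in terms of Pb becomes Qs = -237 + 5.5(Pb + 25) = -99.5 + 5.5Pb. Setting this equal to demand: 788 - 7Pb = -99.5 + 5.5Pb, so Pb = 71.
Sellers receive Ps = 71 + 25 = 96; Q' = 788 − 7·71 = 291.
The subsidy expands output by 291 − 214 = 77 past the efficient level; on those units the gap between marginal cost and willingness to pay runs from 0 up to 25.
DWL = ½ × 25 × 77 = 962.5.

Deadweight loss = 962.5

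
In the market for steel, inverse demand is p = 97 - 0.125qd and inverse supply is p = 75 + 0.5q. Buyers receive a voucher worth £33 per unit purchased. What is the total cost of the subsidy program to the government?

Government cost = £2904

Pre-subsidy: 97 - 0.125q = 75 + 0.5q gives q* = 35.2 and p* = 92.6.
With the rebate, buyers effectively pay pb = ps − 33, where ps is the price sellers receive.
On the curves, pb = 97 - 0.125q and ps = 75 + 0.5q; the wedge ps − pb = 33 gives 75 + 0.5q − (97 - 0.125q) = 33, so q' = 88.
Then pb = 97 − 0.125·88 = 86 and ps = 75 + 0.5·88 = 119.
Government outlay = subsidy × quantity = 33 × 88 = 2904.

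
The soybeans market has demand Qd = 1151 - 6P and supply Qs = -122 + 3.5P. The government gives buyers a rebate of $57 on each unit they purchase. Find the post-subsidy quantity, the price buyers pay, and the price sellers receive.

Q' = 473; buyers pay $113; sellers receive $170

Pre-subsidy: 1151 - 6P = -122 + 3.5P gives P* = 134, Q* = 347.
With the rebate, buyers effectively pay Pb = Ps − 57, where Ps is the price sellers receive.
Demand in terms of Ps becomes Qd = 1151 − 6(Ps − 57) = 1493 - 6Ps. Setting this equal to supply: 1493 - 6Ps = -122 + 3.5Ps, so Ps = 170.
Buyers pay Pb = 170 − 57 = 113; Q' = -122 + 3.5·170 = 473.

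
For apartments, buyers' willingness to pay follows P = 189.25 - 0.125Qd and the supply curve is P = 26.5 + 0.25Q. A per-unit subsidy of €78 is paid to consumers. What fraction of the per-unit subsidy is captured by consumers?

Consumer share = 1/3

Pre-subsidy: 189.25 - 0.125Q = 26.5 + 0.25Q gives Q* = 434 and P* = 135.
With the rebate, buyers effectively pay Pb = Ps − 78, where Ps is the price sellers receive.
On the curves, Pb = 189.25 - 0.125Q and Ps = 26.5 + 0.25Q; the wedge Ps − Pb = 78 gives 26.5 + 0.25Q − (189.25 - 0.125Q) = 78, so Q' = 642.
Then Pb = 189.25 − 0.125·642 = 109 and Ps = 26.5 + 0.25·642 = 187.
Buyers' price falls by P* − Pb = 135 − 109 = 26; sellers' price rises by Ps − P* = 187 − 135 = 52.
So consumers capture 26/78 = 1/3 of each unit of subsidy.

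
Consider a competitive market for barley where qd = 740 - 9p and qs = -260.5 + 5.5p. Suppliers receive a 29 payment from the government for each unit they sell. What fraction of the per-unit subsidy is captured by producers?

Producer share = 18/29

Pre-subsidy: 740 - 9p = -260.5 + 5.5p gives p* = 69, q* = 119.
With the subsidy, sellers receive ps = pb + 29 for each unit, where pb is the price buyers pay.
Supply in terms of pb becomes qs = -260.5 + 5.5(pb + 29) = -101 + 5.5pb. Setting this equal to demand: 740 - 9pb = -101 + 5.5pb, so pb = 58.
Sellers receive ps = 58 + 29 = 87; q' = 740 − 9·58 = 218.
Buyers' price falls by p* − pb = 69 − 58 = 11; sellers' price rises by ps − p* = 87 − 69 = 18.
So producers capture 18/29 = 18/29 of each unit of subsidy.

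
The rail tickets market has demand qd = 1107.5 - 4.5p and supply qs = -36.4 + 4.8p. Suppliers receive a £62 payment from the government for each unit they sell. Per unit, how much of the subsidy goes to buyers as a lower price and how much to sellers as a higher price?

Pre-subsidy: 1107.5 - 4.5p = -36.4 + 4.8p gives p* = 123, q* = 554.
With the subsidy, sellers receive ps = pb + 62 for each unit, where pb is the price buyers pay.
Supply in terms of pb becomes qs = -36.4 + 4.8(pb + 62) = 261.2 + 4.8pb. Setting this equal to demand: 1107.5 - 4.5pb = 261.2 + 4.8pb, so pb = 91.
Sellers receive ps = 91 + 62 = 153; q' = 1107.5 − 4.5·91 = 698.
Buyers' price falls by p* − pb = 123 − 91 = 32; sellers' price rises by ps − p* = 153 − 123 = 30.

Buyers gain £32 per unit; sellers gain £30 per unit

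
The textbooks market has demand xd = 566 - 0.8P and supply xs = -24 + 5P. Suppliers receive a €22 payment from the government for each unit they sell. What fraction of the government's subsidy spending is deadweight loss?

Pre-subsidy: 566 - 0.8P = -24 + 5P gives P* = 2950/29, x* = 14054/29.
With the subsidy, sellers receive Ps = Pb + 22 for each unit, where Pb is the price buyers pay.
Supply in terms of Pb becomes xs = -24 + 5(Pb + 22) = 86 + 5Pb. Setting this equal to demand: 566 - 0.8Pb = 86 + 5Pb, so Pb = 2400/29.
Sellers receive Ps = 2400/29 + 22 = 3038/29; x' = 566 − 0.8·(2400/29) = 14494/29.
ΔCS = ½(14054/29 + 14494/29)(2950/29 − 2400/29) = 7850700/841; ΔPS = ½(14054/29 + 14494/29)(3038/29 − 2950/29) = 1256112/841.
Government spending = 22 × 14494/29 = 318868/29.
DWL = ½ × 22 × (14494/29 − 14054/29) = 4840/29; fraction = (4840/29) / (318868/29) = 110/7247.

DWL / government spending = 110/7247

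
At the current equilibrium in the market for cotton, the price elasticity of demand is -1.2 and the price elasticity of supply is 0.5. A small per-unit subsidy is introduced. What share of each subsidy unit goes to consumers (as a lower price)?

For a small subsidy around the equilibrium, the benefit split depends on the relative slopes, which at a point are proportional to the elasticities.
Buyer share = εs/(εs + |εd|) = 0.5/(0.5 + 1.2) = 5/17; seller share = |εd|/(εs + |εd|) = 12/17.

Consumer share = 5/17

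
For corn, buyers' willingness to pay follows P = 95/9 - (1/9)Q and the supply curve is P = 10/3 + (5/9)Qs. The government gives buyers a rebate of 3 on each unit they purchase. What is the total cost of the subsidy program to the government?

Government cost = 46

Pre-subsidy: 95/9 - (1/9)Q = 10/3 + (5/9)Q gives Q* = 65/6 and P* = 505/54.
With the rebate, buyers effectively pay Pb = Ps − 3, where Ps is the price sellers receive.
On the curves, Pb = 95/9 - (1/9)Q and Ps = 10/3 + (5/9)Q; the wedge Ps − Pb = 3 gives 10/3 + (5/9)Q − (95/9 - (1/9)Q) = 3, so Q' = 46/3.
Then Pb = 95/9 − (1/9)·(46/3) = 239/27 and Ps = 10/3 + (5/9)·(46/3) = 320/27.
Government outlay = subsidy × quantity = 3 × 46/3 = 46.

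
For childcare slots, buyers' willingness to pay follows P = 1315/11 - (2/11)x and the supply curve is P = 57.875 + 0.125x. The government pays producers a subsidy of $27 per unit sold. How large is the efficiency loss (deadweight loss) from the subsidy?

Pre-subsidy: 1315/11 - (2/11)x = 57.875 + 0.125x gives x* = 201 and P* = 83.
With the subsidy, sellers receive Ps = Pb + 27 for each unit, where Pb is the price buyers pay.
On the curves, Pb = 1315/11 - (2/11)x and Ps = 57.875 + 0.125x; the wedge Ps − Pb = 27 gives 57.875 + 0.125x − (1315/11 - (2/11)x) = 27, so x' = 289.
Then Pb = 1315/11 − (2/11)·289 = 67 and Ps = 57.875 + 0.125·289 = 94.
The subsidy expands output by 289 − 201 = 88 past the efficient level; on those units the gap between marginal cost and willingness to pay runs from 0 up to 27.
DWL = ½ × 27 × 88 = 1188.

Deadweight loss = $1188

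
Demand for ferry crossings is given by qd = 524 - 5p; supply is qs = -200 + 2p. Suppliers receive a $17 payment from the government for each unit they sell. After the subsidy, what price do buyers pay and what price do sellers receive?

Buyers pay 690/7; sellers receive 809/7

Pre-subsidy: 524 - 5p = -200 + 2p gives p* = 724/7, q* = 48/7.
With the subsidy, sellers receive ps = pb + 17 for each unit, where pb is the price buyers pay.
Supply in terms of pb becomes qs = -200 + 2(pb + 17) = -166 + 2pb. Setting this equal to demand: 524 - 5pb = -166 + 2pb, so pb = 690/7.
Sellers receive ps = 690/7 + 17 = 809/7; q' = 524 − 5·(690/7) = 218/7.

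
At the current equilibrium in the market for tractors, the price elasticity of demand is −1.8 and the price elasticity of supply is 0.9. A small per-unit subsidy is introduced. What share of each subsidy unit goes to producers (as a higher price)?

Producer share = 2/3

For a small subsidy around the equilibrium, the benefit split depends on the relative slopes, which at a point are proportional to the elasticities.
Buyer share = εs/(εs + |εd|) = 0.9/(0.9 + 1.8) = 1/3; seller share = |εd|/(εs + |εd|) = 2/3.
So producers capture 2/3 of the subsidy.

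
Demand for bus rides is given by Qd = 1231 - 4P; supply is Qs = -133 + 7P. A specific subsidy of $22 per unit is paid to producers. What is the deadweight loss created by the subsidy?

Deadweight loss = $616

Pre-subsidy: 1231 - 4P = -133 + 7P gives P* = 124, Q* = 735.
With the subsidy, sellers receive Ps = Pb + 22 for each unit, where Pb is the price buyers pay.
Supply in terms of Pb becomes Qs = -133 + 7(Pb + 22) = 21 + 7Pb. Setting this equal to demand: 1231 - 4Pb = 21 + 7Pb, so Pb = 110.
Sellers receive Ps = 110 + 22 = 132; Q' = 1231 − 4·110 = 791.
The subsidy expands output by 791 − 735 = 56 past the efficient level; on those units the gap between marginal cost and willingness to pay runs from 0 up to 22.
DWL = ½ × 22 × 56 = 616.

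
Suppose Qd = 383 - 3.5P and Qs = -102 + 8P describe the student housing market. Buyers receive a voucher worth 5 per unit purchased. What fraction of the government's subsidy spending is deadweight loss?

Pre-subsidy: 383 - 3.5P = -102 + 8P gives P* = 970/23, Q* = 5414/23.
With the rebate, buyers effectively pay Pb = Ps − 5, where Ps is the price sellers receive.
Demand in terms of Ps becomes Qd = 383 − 3.5(Ps − 5) = 400.5 - 3.5Ps. Setting this equal to supply: 400.5 - 3.5Ps = -102 + 8Ps, so Ps = 1005/23.
Buyers pay Pb = 1005/23 − 5 = 890/23; Q' = -102 + 8·(1005/23) = 5694/23.
ΔCS = ½(5414/23 + 5694/23)(970/23 − 890/23) = 444320/529; ΔPS = ½(5414/23 + 5694/23)(1005/23 − 970/23) = 194390/529.
Government spending = 5 × 5694/23 = 28470/23.
DWL = ½ × 5 × (5694/23 − 5414/23) = 700/23; fraction = (700/23) / (28470/23) = 70/2847.

DWL / government spending = 70/2847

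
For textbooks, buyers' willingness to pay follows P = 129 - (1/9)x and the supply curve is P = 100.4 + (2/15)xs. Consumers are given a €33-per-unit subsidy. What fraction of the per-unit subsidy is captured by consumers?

Pre-subsidy: 129 - (1/9)x = 100.4 + (2/15)x gives x* = 117 and P* = 116.
With the rebate, buyers effectively pay Pb = Ps − 33, where Ps is the price sellers receive.
On the curves, Pb = 129 - (1/9)x and Ps = 100.4 + (2/15)x; the wedge Ps − Pb = 33 gives 100.4 + (2/15)x − (129 - (1/9)x) = 33, so x' = 252.
Then Pb = 129 − (1/9)·252 = 101 and Ps = 100.4 + (2/15)·252 = 134.
Buyers' price falls by P* − Pb = 116 − 101 = 15; sellers' price rises by Ps − P* = 134 − 116 = 18.
So consumers capture 15/33 = 5/11 of each unit of subsidy.

Consumer share = 5/11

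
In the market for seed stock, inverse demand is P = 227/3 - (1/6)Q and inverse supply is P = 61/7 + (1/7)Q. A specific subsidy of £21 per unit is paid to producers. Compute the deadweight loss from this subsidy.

Deadweight loss = 9261/13

Pre-subsidy: 227/3 - (1/6)Q = 61/7 + (1/7)Q gives Q* = 2812/13 and P* = 515/13.
With the subsidy, sellers receive Ps = Pb + 21 for each unit, where Pb is the price buyers pay.
On the curves, Pb = 227/3 - (1/6)Q and Ps = 61/7 + (1/7)Q; the wedge Ps − Pb = 21 gives 61/7 + (1/7)Q − (227/3 - (1/6)Q) = 21, so Q' = 3694/13.
Then Pb = 227/3 − (1/6)·(3694/13) = 368/13 and Ps = 61/7 + (1/7)·(3694/13) = 641/13.
The subsidy expands output by 3694/13 − 2812/13 = 882/13 past the efficient level; on those units the gap between marginal cost and willingness to pay runs from 0 up to 21.
DWL = ½ × 21 × 882/13 = 9261/13.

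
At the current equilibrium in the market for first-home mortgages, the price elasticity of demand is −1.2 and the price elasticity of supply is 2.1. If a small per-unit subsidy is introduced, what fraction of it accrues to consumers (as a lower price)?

For a small subsidy around the equilibrium, the benefit split depends on the relative slopes, which at a point are proportional to the elasticities.
Buyer share = εs/(εs + |εd|) = 2.1/(2.1 + 1.2) = 7/11; seller share = |εd|/(εs + |εd|) = 4/11.

Consumer share = 7/11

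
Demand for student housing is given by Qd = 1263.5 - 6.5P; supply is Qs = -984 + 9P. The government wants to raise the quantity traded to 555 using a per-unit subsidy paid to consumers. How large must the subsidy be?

At Q = 555, invert demand for the buyer price: Pb = (1263.5 − 555)/6.5 = 109; invert supply for the seller price: Ps = (555 − (-984))/9 = 171.
The subsidy must fill the gap: s = Ps − Pb = 171 − 109 = 62.

Required subsidy s = 62 per unit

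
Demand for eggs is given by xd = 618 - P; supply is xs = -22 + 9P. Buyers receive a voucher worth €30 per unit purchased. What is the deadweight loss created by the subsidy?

Pre-subsidy: 618 - P = -22 + 9P gives P* = 64, x* = 554.
With the rebate, buyers effectively pay Pb = Ps − 30, where Ps is the price sellers receive.
Demand in terms of Ps becomes xd = 618 − 1(Ps − 30) = 648 - Ps. Setting this equal to supply: 648 - Ps = -22 + 9Ps, so Ps = 67.
Buyers pay Pb = 67 − 30 = 37; x' = -22 + 9·67 = 581.
The subsidy expands output by 581 − 554 = 27 past the efficient level; on those units the gap between marginal cost and willingness to pay runs from 0 up to 30.
DWL = ½ × 30 × 27 = 405.

Deadweight loss = €405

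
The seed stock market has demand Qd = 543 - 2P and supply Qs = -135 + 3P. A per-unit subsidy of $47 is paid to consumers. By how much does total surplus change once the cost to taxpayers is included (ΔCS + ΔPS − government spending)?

Net change in total surplus = -$1325.4

Pre-subsidy: 543 - 2P = -135 + 3P gives P* = 135.6, Q* = 271.8.
With the rebate, buyers effectively pay Pb = Ps − 47, where Ps is the price sellers receive.
Demand in terms of Ps becomes Qd = 543 − 2(Ps − 47) = 637 - 2Ps. Setting this equal to supply: 637 - 2Ps = -135 + 3Ps, so Ps = 154.4.
Buyers pay Pb = 154.4 − 47 = 107.4; Q' = -135 + 3·154.4 = 328.2.
ΔCS = ½(271.8 + 328.2)(135.6 − 107.4) = 8460; ΔPS = ½(271.8 + 328.2)(154.4 − 135.6) = 5640.
Government spending = 47 × 328.2 = 15425.4.
Net change = 8460 + 5640 − 15425.4 = -1325.4. The loss equals the DWL triangle ½·47·56.4.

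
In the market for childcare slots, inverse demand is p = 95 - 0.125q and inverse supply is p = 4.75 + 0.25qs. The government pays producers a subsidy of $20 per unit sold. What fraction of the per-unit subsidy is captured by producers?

Producer share = 2/3

Pre-subsidy: 95 - 0.125q = 4.75 + 0.25q gives q* = 722/3 and p* = 779/12.
With the subsidy, sellers receive ps = pb + 20 for each unit, where pb is the price buyers pay.
On the curves, pb = 95 - 0.125q and ps = 4.75 + 0.25q; the wedge ps − pb = 20 gives 4.75 + 0.25q − (95 - 0.125q) = 20, so q' = 294.
Then pb = 95 − 0.125·294 = 58.25 and ps = 4.75 + 0.25·294 = 78.25.
Buyers' price falls by p* − pb = 779/12 − 58.25 = 20/3; sellers' price rises by ps − p* = 78.25 − 779/12 = 40/3.
So producers capture (40/3)/20 = 2/3 of each unit of subsidy.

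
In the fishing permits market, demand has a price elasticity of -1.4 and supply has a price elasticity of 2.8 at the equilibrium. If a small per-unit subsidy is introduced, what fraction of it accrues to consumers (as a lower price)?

For a small subsidy around the equilibrium, the benefit split depends on the relative slopes, which at a point are proportional to the elasticities.
Buyer share = εs/(εs + |εd|) = 2.8/(2.8 + 1.4) = 2/3; seller share = |εd|/(εs + |εd|) = 1/3.

Consumer share = 2/3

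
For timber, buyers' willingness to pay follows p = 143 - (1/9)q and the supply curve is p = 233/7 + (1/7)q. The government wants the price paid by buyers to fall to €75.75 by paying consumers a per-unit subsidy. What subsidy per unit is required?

At a buyer price of 75.75, quantity demanded is 1287 − 9·75.75 = 605.25.
Sellers supply 605.25 only when they receive ps = 233/7 + (1/7)·605.25 = 119.75.
s = ps − pb = 119.75 − 75.75 = 44.

Required subsidy s = €44 per unit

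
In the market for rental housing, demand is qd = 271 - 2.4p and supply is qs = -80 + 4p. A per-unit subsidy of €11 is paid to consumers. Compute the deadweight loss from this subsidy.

Pre-subsidy: 271 - 2.4p = -80 + 4p gives p* = 54.84375, q* = 139.375.
With the rebate, buyers effectively pay pb = ps − 11, where ps is the price sellers receive.
Demand in terms of ps becomes qd = 271 − 2.4(ps − 11) = 297.4 - 2.4ps. Setting this equal to supply: 297.4 - 2.4ps = -80 + 4ps, so ps = 58.96875.
Buyers pay pb = 58.96875 − 11 = 47.96875; q' = -80 + 4·58.96875 = 155.875.
The subsidy expands output by 155.875 − 139.375 = 16.5 past the efficient level; on those units the gap between marginal cost and willingness to pay runs from 0 up to 11.
DWL = ½ × 11 × 16.5 = 90.75.

Deadweight loss = €90.75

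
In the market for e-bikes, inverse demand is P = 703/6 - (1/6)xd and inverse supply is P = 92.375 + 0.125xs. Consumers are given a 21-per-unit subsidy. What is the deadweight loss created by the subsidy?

Pre-subsidy: 703/6 - (1/6)x = 92.375 + 0.125x gives x* = 85 and P* = 103.
With the rebate, buyers effectively pay Pb = Ps − 21, where Ps is the price sellers receive.
On the curves, Pb = 703/6 - (1/6)x and Ps = 92.375 + 0.125x; the wedge Ps − Pb = 21 gives 92.375 + 0.125x − (703/6 - (1/6)x) = 21, so x' = 157.
Then Pb = 703/6 − (1/6)·157 = 91 and Ps = 92.375 + 0.125·157 = 112.
The subsidy expands output by 157 − 85 = 72 past the efficient level; on those units the gap between marginal cost and willingness to pay runs from 0 up to 21.
DWL = ½ × 21 × 72 = 756.

Deadweight loss = 756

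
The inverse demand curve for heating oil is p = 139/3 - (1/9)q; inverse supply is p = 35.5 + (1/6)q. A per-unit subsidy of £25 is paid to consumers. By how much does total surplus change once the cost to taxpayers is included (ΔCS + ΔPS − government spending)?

Pre-subsidy: 139/3 - (1/9)q = 35.5 + (1/6)q gives q* = 39 and p* = 42.
With the rebate, buyers effectively pay pb = ps − 25, where ps is the price sellers receive.
On the curves, pb = 139/3 - (1/9)q and ps = 35.5 + (1/6)q; the wedge ps − pb = 25 gives 35.5 + (1/6)q − (139/3 - (1/9)q) = 25, so q' = 129.
Then pb = 139/3 − (1/9)·129 = 32 and ps = 35.5 + (1/6)·129 = 57.
ΔCS = ½(39 + 129)(42 − 32) = 840; ΔPS = ½(39 + 129)(57 − 42) = 1260.
Government spending = 25 × 129 = 3225.
Net change = 840 + 1260 − 3225 = -1125. The loss equals the DWL triangle ½·25·90.

Net change in total surplus = -£1125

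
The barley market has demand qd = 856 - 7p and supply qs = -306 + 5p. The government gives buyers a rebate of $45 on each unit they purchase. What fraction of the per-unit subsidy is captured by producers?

Pre-subsidy: 856 - 7p = -306 + 5p gives p* = 581/6, q* = 1069/6.
With the rebate, buyers effectively pay pb = ps − 45, where ps is the price sellers receive.
Demand in terms of ps becomes qd = 856 − 7(ps − 45) = 1171 - 7ps. Setting this equal to supply: 1171 - 7ps = -306 + 5ps, so ps = 1477/12.
Buyers pay pb = 1477/12 − 45 = 937/12; q' = -306 + 5·(1477/12) = 3713/12.
Buyers' price falls by p* − pb = 581/6 − 937/12 = 18.75; sellers' price rises by ps − p* = 1477/12 − 581/6 = 26.25.
So producers capture 26.25/45 = 7/12 of each unit of subsidy.

Producer share = 7/12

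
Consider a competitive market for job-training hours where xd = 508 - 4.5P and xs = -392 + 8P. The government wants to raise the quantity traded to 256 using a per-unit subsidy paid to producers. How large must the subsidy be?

At x = 256, invert demand for the buyer price: Pb = (508 − 256)/4.5 = 56; invert supply for the seller price: Ps = (256 − (-392))/8 = 81.
The subsidy must fill the gap: s = Ps − Pb = 81 − 56 = 25.

Required subsidy s = 25 per unit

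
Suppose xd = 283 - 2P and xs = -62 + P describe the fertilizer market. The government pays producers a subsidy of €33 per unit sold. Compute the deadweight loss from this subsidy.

Pre-subsidy: 283 - 2P = -62 + P gives P* = 115, x* = 53.
With the subsidy, sellers receive Ps = Pb + 33 for each unit, where Pb is the price buyers pay.
Supply in terms of Pb becomes xs = -62 + 1(Pb + 33) = -29 + Pb. Setting this equal to demand: 283 - 2Pb = -29 + Pb, so Pb = 104.
Sellers receive Ps = 104 + 33 = 137; x' = 283 − 2·104 = 75.
The subsidy expands output by 75 − 53 = 22 past the efficient level; on those units the gap between marginal cost and willingness to pay runs from 0 up to 33.
DWL = ½ × 33 × 22 = 363.

Deadweight loss = €363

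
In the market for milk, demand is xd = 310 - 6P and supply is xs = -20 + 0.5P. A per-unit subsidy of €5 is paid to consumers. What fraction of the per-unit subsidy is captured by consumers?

Consumer share = 1/13

Pre-subsidy: 310 - 6P = -20 + 0.5P gives P* = 660/13, x* = 70/13.
With the rebate, buyers effectively pay Pb = Ps − 5, where Ps is the price sellers receive.
Demand in terms of Ps becomes xd = 310 − 6(Ps − 5) = 340 - 6Ps. Setting this equal to supply: 340 - 6Ps = -20 + 0.5Ps, so Ps = 720/13.
Buyers pay Pb = 720/13 − 5 = 655/13; x' = -20 + 0.5·(720/13) = 100/13.
Buyers' price falls by P* − Pb = 660/13 − 655/13 = 5/13; sellers' price rises by Ps − P* = 720/13 − 660/13 = 60/13.
So consumers capture (5/13)/5 = 1/13 of each unit of subsidy.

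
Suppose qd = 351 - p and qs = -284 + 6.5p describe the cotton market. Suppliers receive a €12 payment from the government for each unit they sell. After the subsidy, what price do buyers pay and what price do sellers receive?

Pre-subsidy: 351 - p = -284 + 6.5p gives p* = 254/3, q* = 799/3.
With the subsidy, sellers receive ps = pb + 12 for each unit, where pb is the price buyers pay.
Supply in terms of pb becomes qs = -284 + 6.5(pb + 12) = -206 + 6.5pb. Setting this equal to demand: 351 - pb = -206 + 6.5pb, so pb = 1114/15.
Sellers receive ps = 1114/15 + 12 = 1294/15; q' = 351 − 1·(1114/15) = 4151/15.

Buyers pay 1114/15; sellers receive 1294/15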